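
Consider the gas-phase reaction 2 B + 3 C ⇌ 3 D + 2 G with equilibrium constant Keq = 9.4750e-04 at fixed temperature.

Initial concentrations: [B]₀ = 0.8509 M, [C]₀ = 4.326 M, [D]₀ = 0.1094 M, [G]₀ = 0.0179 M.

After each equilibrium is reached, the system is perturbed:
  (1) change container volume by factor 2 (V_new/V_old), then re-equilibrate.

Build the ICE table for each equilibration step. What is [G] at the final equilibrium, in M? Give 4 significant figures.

[G]_eq = 0.1575 M

Q₀ = 7.1572e-09 vs Keq = 9.4750e-04 ⇒ Q<K, forward
Step 1:
                   B          C          D          G
  I           0.8509      4.326     0.1094     0.0179
  C          -0.2971    -0.4457     0.4457     0.2971
  E           0.5538       3.88     0.5551      0.315
  solve Keq expr → x = 0.1486; check Q = 9.4750e-04
Then change container volume by factor 2 (V_new/V_old).
Step 2:
                   B          C          D          G
  I           0.2769       1.94     0.2776     0.1575
  C                0          0          0          0
  E           0.2769       1.94     0.2776     0.1575
  solve Keq expr → x = 0; check Q = 9.4750e-04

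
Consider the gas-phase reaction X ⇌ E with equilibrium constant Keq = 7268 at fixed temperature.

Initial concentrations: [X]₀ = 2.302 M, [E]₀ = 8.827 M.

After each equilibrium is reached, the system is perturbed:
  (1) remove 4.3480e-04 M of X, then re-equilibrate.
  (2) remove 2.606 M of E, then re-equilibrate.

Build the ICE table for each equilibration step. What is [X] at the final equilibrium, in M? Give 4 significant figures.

Q₀ = 3.834 vs Keq = 7268 ⇒ Q<K, forward
Step 1:
                  X         E
  I           2.302     8.827
  C            -2.3       2.3
  E        0.001531     11.13
  solve Keq expr → x = 2.3; check Q = 7268
Then remove 4.3480e-04 M of X.
Step 2:
                  X         E
  I        0.001096     11.13
  C       4.3474e-04 -4.3474e-04
  E        0.001531     11.13
  solve Keq expr → x = -4.3474e-04; check Q = 7268
Then remove 2.606 M of E.
Step 3:
                  X         E
  I        0.001531     8.521
  C       -3.5851e-04 3.5851e-04
  E        0.001172     8.521
  solve Keq expr → x = 3.5851e-04; check Q = 7268

[X]_eq = 0.001172 M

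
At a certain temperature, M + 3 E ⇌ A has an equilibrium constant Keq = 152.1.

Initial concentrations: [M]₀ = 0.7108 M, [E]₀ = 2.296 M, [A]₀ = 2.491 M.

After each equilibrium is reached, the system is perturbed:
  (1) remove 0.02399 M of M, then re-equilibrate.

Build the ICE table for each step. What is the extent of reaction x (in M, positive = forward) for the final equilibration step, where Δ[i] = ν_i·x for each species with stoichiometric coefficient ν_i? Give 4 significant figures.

Q₀ = 0.2895 vs Keq = 152.1 ⇒ Q<K, forward
Step 1:
                    M           E           A
  I            0.7108       2.296       2.491
  C           -0.5844      -1.753      0.5844
  E            0.1264      0.5428       3.075
  solve Keq expr → x = 0.5844; check Q = 152.1
Then remove 0.02399 M of M.
Step 2:
                    M           E           A
  I            0.1024      0.5428       3.075
  C          0.008113     0.02434   -0.008113
  E            0.1105      0.5672       3.067
  solve Keq expr → x = -0.008113; check Q = 152.1

x = -0.008113 M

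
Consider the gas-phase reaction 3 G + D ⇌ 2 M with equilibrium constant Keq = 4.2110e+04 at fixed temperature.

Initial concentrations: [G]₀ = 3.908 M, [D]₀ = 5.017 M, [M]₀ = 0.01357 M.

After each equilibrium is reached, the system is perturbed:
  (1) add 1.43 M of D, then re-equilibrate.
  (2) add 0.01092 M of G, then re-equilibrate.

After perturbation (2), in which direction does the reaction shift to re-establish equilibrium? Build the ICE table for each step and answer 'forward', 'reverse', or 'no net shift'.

Q₀ = 6.1497e-07 vs Keq = 4.2110e+04 ⇒ Q<K, forward
Step 1:
                  G         D         M
  Initial     3.908     5.017   0.01357
  Change     -3.873    -1.291     2.582
  Equil     0.03502     3.726     2.596
  solve Keq expr → x = 1.291; check Q = 4.2110e+04
Then add 1.43 M of D.
Step 2:
                  G         D         M
  Initial   0.03502     5.156     2.596
  Change  -0.003572 -0.001191  0.002381
  Equil     0.03145     5.155     2.598
  solve Keq expr → x = 0.001191; check Q = 4.2110e+04
Then add 0.01092 M of G.
Step 3:
                  G         D         M
  Initial   0.04237     5.155     2.598
  Change   -0.01085 -0.003618  0.007236
  Equil     0.03151     5.151     2.605
  solve Keq expr → x = 0.003618; check Q = 4.2110e+04

Direction: forward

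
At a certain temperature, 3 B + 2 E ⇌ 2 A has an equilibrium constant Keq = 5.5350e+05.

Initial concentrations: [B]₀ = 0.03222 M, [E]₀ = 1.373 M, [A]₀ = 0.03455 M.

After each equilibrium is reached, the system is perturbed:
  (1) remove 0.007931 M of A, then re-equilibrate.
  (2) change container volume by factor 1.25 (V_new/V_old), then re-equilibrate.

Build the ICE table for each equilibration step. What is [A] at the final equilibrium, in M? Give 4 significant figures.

Q₀ = 18.93 vs Keq = 5.5350e+05 ⇒ Q<K, forward
Step 1:
                  B         E         A
  Initial   0.03222     1.373   0.03455
  Change   -0.03078  -0.02052   0.02052
  Equil    0.001441     1.352   0.05507
  solve Keq expr → x = 0.01026; check Q = 5.5350e+05
Then remove 0.007931 M of A.
Step 2:
                  B         E         A
  Initial  0.001441     1.352   0.04714
  Change  -1.4018e-04 -9.3453e-05 9.3453e-05
  Equil    0.001301     1.352   0.04723
  solve Keq expr → x = 4.6726e-05; check Q = 5.5350e+05
Then change container volume by factor 1.25 (V_new/V_old).
Step 3:
                  B         E         A
  Initial  0.001041     1.082   0.03779
  Change  2.5620e-04 1.7080e-04 -1.7080e-04
  Equil    0.001297     1.082   0.03761
  solve Keq expr → x = -8.5400e-05; check Q = 5.5350e+05

[A]_eq = 0.03761 M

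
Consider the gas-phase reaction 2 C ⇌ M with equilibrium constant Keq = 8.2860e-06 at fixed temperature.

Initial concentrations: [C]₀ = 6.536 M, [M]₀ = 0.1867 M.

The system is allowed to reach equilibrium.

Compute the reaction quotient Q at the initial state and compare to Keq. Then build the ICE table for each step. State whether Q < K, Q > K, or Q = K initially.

Q₀ = 0.00437 vs Keq = 8.2860e-06 ⇒ Q>K, reverse
Step 1:
                  C         M
  I           6.536    0.1867
  C          0.3726   -0.1863
  E           6.909 3.9548e-04
  solve Keq expr → x = -0.1863; check Q = 8.2860e-06

Q₀ = 0.00437; Q > K (proceeds reverse)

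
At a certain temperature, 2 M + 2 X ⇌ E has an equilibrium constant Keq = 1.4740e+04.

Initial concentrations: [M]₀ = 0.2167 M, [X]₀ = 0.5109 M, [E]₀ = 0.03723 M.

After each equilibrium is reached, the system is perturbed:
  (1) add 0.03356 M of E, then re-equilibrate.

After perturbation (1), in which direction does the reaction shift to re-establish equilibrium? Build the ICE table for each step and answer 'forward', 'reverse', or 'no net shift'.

Q₀ = 3.037 vs Keq = 1.4740e+04 ⇒ Q<K, forward
Step 1:
                   M          X          E
  I           0.2167     0.5109    0.03723
  C          -0.2066    -0.2066     0.1033
  E          0.01014     0.3043     0.1405
  solve Keq expr → x = 0.1033; check Q = 1.4740e+04
Then add 0.03356 M of E.
Step 2:
                   M          X          E
  I          0.01014     0.3043     0.1741
  C         0.001089   0.001089 -5.4442e-04
  E          0.01123     0.3054     0.1735
  solve Keq expr → x = -5.4442e-04; check Q = 1.4740e+04

Direction: reverse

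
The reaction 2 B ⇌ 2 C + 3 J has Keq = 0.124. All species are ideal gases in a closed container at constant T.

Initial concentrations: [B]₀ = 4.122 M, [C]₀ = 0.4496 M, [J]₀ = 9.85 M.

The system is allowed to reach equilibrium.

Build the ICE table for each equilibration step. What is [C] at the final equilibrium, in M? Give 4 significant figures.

Q₀ = 11.37 vs Keq = 0.124 ⇒ Q>K, reverse
Step 1:
                  B         C         J
  I           4.122    0.4496      9.85
  C          0.3932   -0.3932   -0.5898
  E           4.515   0.05642      9.26
  solve Keq expr → x = -0.1966; check Q = 0.124

[C]_eq = 0.05642 M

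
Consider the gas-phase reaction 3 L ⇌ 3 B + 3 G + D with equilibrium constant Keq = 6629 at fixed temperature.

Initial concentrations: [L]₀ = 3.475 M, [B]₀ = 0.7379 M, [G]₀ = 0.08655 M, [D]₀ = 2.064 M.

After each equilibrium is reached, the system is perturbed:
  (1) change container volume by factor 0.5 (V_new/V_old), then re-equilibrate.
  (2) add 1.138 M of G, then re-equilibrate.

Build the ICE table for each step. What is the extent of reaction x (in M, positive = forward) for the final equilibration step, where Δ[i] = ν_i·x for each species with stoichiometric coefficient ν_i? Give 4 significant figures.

Q₀ = 1.2813e-05 vs Keq = 6629 ⇒ Q<K, forward
Step 1:
                  L         B         G         D
  Initial     3.475    0.7379   0.08655     2.064
  Change     -2.728     2.728     2.728    0.9094
  Equil      0.7468     3.466     2.815     2.973
  solve Keq expr → x = 0.9094; check Q = 6629
Then change container volume by factor 0.5 (V_new/V_old).
Step 2:
                  L         B         G         D
  Initial     1.494     6.932     5.629     5.947
  Change      1.051    -1.051    -1.051   -0.3504
  Equil       2.545     5.881     4.578     5.596
  solve Keq expr → x = -0.3504; check Q = 6629
Then add 1.138 M of G.
Step 3:
                  L         B         G         D
  Initial     2.545     5.881     5.716     5.596
  Change     0.2977   -0.2977   -0.2977  -0.09922
  Equil       2.842     5.583     5.419     5.497
  solve Keq expr → x = -0.09922; check Q = 6629

x = -0.09922 M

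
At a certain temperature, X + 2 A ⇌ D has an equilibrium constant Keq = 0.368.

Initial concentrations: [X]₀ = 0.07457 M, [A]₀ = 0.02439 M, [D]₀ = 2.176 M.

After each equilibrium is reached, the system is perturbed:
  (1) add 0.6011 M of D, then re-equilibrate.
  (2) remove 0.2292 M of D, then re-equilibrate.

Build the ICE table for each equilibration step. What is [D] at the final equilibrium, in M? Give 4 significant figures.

Q₀ = 4.9054e+04 vs Keq = 0.368 ⇒ Q>K, reverse
Step 1:
                   X          A          D
  Initial    0.07457    0.02439      2.176
  Change      0.9168      1.834    -0.9168
  Equil       0.9913      1.858      1.259
  solve Keq expr → x = -0.9168; check Q = 0.368
Then add 0.6011 M of D.
Step 2:
                   X          A          D
  Initial     0.9913      1.858       1.86
  Change      0.1101     0.2201    -0.1101
  Equil        1.101      2.078       1.75
  solve Keq expr → x = -0.1101; check Q = 0.368
Then remove 0.2292 M of D.
Step 3:
                   X          A          D
  Initial      1.101      2.078      1.521
  Change    -0.03969   -0.07938    0.03969
  Equil        1.062      1.999      1.561
  solve Keq expr → x = 0.03969; check Q = 0.368

[D]_eq = 1.561 M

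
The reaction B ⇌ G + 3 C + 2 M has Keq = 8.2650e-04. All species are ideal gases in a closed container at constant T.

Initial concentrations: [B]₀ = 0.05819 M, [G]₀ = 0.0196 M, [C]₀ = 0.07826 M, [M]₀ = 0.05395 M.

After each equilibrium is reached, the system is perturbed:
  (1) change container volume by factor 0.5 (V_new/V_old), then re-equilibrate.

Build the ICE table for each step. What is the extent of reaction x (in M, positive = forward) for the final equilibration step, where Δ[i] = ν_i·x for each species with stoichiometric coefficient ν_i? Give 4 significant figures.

x = -0.04698 M

Q₀ = 4.6991e-07 vs Keq = 8.2650e-04 ⇒ Q<K, forward
Step 1:
                    B           G           C           M
  Initial     0.05819      0.0196     0.07826     0.05395
  Change      -0.0439      0.0439      0.1317      0.0878
  Equil       0.01429      0.0635        0.21      0.1418
  solve Keq expr → x = 0.0439; check Q = 8.2650e-04
Then change container volume by factor 0.5 (V_new/V_old).
Step 2:
                    B           G           C           M
  Initial     0.02858       0.127      0.4199      0.2835
  Change      0.04698    -0.04698     -0.1409    -0.09395
  Equil       0.07555     0.08003       0.279      0.1896
  solve Keq expr → x = -0.04698; check Q = 8.2650e-04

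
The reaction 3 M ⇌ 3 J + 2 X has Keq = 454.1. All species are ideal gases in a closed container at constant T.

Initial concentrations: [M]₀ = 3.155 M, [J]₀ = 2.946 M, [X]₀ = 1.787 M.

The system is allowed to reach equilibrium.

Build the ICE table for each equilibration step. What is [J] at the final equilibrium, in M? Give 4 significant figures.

Q₀ = 2.6 vs Keq = 454.1 ⇒ Q<K, forward
Step 1:
                  M         J         X
  init        3.155     2.946     1.787
  Δ          -1.851     1.851     1.234
  eq          1.304     4.797     3.021
  solve Keq expr → x = 0.6169; check Q = 454.1

[J]_eq = 4.797 M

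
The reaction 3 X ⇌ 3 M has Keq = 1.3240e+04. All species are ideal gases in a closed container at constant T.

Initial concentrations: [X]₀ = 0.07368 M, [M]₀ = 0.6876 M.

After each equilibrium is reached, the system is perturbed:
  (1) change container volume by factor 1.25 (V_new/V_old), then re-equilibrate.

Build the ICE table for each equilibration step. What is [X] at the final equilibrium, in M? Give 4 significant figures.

Q₀ = 812.8 vs Keq = 1.3240e+04 ⇒ Q<K, forward
Step 1:
                  X         M
  init      0.07368    0.6876
  Δ        -0.04281   0.04281
  eq        0.03087    0.7304
  solve Keq expr → x = 0.01427; check Q = 1.3240e+04
Then change container volume by factor 1.25 (V_new/V_old).
Step 2:
                  X         M
  init       0.0247    0.5843
  Δ               0         0
  eq         0.0247    0.5843
  solve Keq expr → x = 0; check Q = 1.3240e+04

[X]_eq = 0.0247 M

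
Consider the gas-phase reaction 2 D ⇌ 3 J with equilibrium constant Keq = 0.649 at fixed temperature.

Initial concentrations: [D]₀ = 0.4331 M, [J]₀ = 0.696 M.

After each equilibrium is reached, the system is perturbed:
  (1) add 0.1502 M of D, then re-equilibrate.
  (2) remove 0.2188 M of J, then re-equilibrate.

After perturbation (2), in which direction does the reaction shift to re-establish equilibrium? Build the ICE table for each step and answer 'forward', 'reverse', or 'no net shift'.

Q₀ = 1.797 vs Keq = 0.649 ⇒ Q>K, reverse
Step 1:
                   D          J
  I           0.4331      0.696
  C          0.08951    -0.1343
  E           0.5226     0.5617
  solve Keq expr → x = -0.04475; check Q = 0.649
Then add 0.1502 M of D.
Step 2:
                   D          J
  I           0.6728     0.5617
  C         -0.04756    0.07133
  E           0.6253     0.6331
  solve Keq expr → x = 0.02378; check Q = 0.649
Then remove 0.2188 M of J.
Step 3:
                   D          J
  I           0.6253     0.4143
  C         -0.09971     0.1496
  E           0.5255     0.5638
  solve Keq expr → x = 0.04986; check Q = 0.649

Direction: forward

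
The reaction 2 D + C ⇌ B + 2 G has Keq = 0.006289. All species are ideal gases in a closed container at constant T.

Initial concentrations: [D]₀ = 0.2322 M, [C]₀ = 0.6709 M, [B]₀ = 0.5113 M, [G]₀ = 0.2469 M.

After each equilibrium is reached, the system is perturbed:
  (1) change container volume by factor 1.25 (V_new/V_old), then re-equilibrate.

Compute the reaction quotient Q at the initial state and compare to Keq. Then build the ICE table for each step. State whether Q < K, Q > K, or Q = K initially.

Q₀ = 0.8617; Q > K (proceeds reverse)

Q₀ = 0.8617 vs Keq = 0.006289 ⇒ Q>K, reverse
Step 1:
                    D           C           B           G
  Initial      0.2322      0.6709      0.5113      0.2469
  Change          0.2     0.09999    -0.09999        -0.2
  Equil        0.4322      0.7709      0.4113     0.04692
  solve Keq expr → x = -0.09999; check Q = 0.006289
Then change container volume by factor 1.25 (V_new/V_old).
Step 2:
                    D           C           B           G
  Initial      0.3457      0.6167       0.329     0.03754
  Change            0           0           0           0
  Equil        0.3457      0.6167       0.329     0.03754
  solve Keq expr → x = 0; check Q = 0.006289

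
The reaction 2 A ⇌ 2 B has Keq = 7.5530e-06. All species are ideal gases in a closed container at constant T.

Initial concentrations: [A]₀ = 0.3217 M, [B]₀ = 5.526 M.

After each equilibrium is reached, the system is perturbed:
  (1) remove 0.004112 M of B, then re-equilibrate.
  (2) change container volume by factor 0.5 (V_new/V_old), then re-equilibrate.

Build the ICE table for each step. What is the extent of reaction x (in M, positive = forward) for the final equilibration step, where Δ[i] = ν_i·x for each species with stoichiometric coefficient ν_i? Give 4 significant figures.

x = 0 M

Q₀ = 295.1 vs Keq = 7.5530e-06 ⇒ Q>K, reverse
Step 1:
                   A          B
  Initial     0.3217      5.526
  Change        5.51      -5.51
  Equil        5.832    0.01603
  solve Keq expr → x = -2.755; check Q = 7.5530e-06
Then remove 0.004112 M of B.
Step 2:
                   A          B
  Initial      5.832    0.01192
  Change   -0.004101   0.004101
  Equil        5.828    0.01602
  solve Keq expr → x = 0.00205; check Q = 7.5530e-06
Then change container volume by factor 0.5 (V_new/V_old).
Step 3:
                   A          B
  Initial      11.66    0.03203
  Change           0          0
  Equil        11.66    0.03203
  solve Keq expr → x = 0; check Q = 7.5530e-06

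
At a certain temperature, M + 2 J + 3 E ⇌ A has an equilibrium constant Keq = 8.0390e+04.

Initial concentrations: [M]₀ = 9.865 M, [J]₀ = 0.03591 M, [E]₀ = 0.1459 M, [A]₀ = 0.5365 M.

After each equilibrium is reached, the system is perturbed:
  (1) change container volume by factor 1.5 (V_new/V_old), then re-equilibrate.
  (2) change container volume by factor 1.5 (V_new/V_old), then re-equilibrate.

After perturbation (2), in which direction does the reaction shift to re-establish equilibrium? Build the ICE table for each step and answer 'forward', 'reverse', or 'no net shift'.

Direction: reverse

Q₀ = 1.3579e+04 vs Keq = 8.0390e+04 ⇒ Q<K, forward
Step 1:
                   M          J          E          A
  init         9.865    0.03591     0.1459     0.5365
  Δ        -0.008158   -0.01632   -0.02447   0.008158
  eq           9.857    0.01959     0.1214     0.5447
  solve Keq expr → x = 0.008158; check Q = 8.0390e+04
Then change container volume by factor 1.5 (V_new/V_old).
Step 2:
                   M          J          E          A
  init         6.571    0.01306    0.08095     0.3631
  Δ         0.006416    0.01283    0.01925  -0.006416
  eq           6.578    0.02589     0.1002     0.3567
  solve Keq expr → x = -0.006416; check Q = 8.0390e+04
Then change container volume by factor 1.5 (V_new/V_old).
Step 3:
                   M          J          E          A
  init         4.385    0.01726     0.0668     0.2378
  Δ         0.006949     0.0139    0.02085  -0.006949
  eq           4.392    0.03116    0.08765     0.2308
  solve Keq expr → x = -0.006949; check Q = 8.0390e+04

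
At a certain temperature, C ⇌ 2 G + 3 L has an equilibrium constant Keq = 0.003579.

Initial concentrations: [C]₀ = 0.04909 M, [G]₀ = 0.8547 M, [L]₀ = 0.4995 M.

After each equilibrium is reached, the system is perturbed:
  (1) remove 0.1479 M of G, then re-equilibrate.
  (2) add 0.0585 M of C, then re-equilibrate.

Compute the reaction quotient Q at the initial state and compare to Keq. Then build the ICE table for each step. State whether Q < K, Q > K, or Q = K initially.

Q₀ = 1.855 vs Keq = 0.003579 ⇒ Q>K, reverse
Step 1:
                   C          G          L
  init       0.04909     0.8547     0.4995
  Δ           0.1264    -0.2529    -0.3793
  eq          0.1755     0.6018     0.1202
  solve Keq expr → x = -0.1264; check Q = 0.003579
Then remove 0.1479 M of G.
Step 2:
                   C          G          L
  init        0.1755     0.4539     0.1202
  Δ        -0.006738    0.01348    0.02021
  eq          0.1688     0.4674     0.1404
  solve Keq expr → x = 0.006738; check Q = 0.003579
Then add 0.0585 M of C.
Step 3:
                   C          G          L
  init        0.2273     0.4674     0.1404
  Δ        -0.003997   0.007993    0.01199
  eq          0.2233     0.4754     0.1524
  solve Keq expr → x = 0.003997; check Q = 0.003579

Q₀ = 1.855; Q > K (proceeds reverse)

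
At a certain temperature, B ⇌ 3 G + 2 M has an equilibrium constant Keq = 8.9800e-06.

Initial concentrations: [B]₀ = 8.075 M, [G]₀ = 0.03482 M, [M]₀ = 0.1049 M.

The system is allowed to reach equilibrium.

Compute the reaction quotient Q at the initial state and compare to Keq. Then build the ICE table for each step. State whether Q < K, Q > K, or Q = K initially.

Q₀ = 5.7530e-08 vs Keq = 8.9800e-06 ⇒ Q<K, forward
Step 1:
                  B         G         M
  I           8.075   0.03482    0.1049
  C        -0.03335       0.1   0.06669
  E           8.042    0.1349    0.1716
  solve Keq expr → x = 0.03335; check Q = 8.9800e-06

Q₀ = 5.7530e-08; Q < K (proceeds forward)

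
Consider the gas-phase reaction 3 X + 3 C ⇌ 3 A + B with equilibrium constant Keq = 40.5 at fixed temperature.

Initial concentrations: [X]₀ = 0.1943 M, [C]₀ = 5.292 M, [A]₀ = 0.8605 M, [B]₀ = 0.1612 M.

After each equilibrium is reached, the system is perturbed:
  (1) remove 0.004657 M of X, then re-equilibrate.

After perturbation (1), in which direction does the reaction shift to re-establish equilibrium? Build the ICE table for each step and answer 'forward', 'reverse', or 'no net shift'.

Direction: reverse

Q₀ = 0.09448 vs Keq = 40.5 ⇒ Q<K, forward
Step 1:
                   X          C          A          B
  Initial     0.1943      5.292     0.8605     0.1612
  Change     -0.1597    -0.1597     0.1597    0.05322
  Equil      0.03464      5.132       1.02     0.2144
  solve Keq expr → x = 0.05322; check Q = 40.5
Then remove 0.004657 M of X.
Step 2:
                   X          C          A          B
  Initial    0.02999      5.132       1.02     0.2144
  Change    0.004399   0.004399  -0.004399  -0.001466
  Equil      0.03439      5.137      1.016      0.213
  solve Keq expr → x = -0.001466; check Q = 40.5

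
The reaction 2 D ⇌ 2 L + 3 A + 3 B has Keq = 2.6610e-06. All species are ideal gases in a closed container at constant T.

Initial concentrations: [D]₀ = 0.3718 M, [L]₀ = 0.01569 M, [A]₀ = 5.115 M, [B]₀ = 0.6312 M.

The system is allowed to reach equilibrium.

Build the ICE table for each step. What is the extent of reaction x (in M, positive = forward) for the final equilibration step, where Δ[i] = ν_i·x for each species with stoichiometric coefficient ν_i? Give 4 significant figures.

Q₀ = 0.05993 vs Keq = 2.6610e-06 ⇒ Q>K, reverse
Step 1:
                    D           L           A           B
  init         0.3718     0.01569       5.115      0.6312
  Δ           0.01557    -0.01557    -0.02336    -0.02336
  eq           0.3874  1.1606e-04       5.092      0.6078
  solve Keq expr → x = -0.007787; check Q = 2.6610e-06

x = -0.007787 M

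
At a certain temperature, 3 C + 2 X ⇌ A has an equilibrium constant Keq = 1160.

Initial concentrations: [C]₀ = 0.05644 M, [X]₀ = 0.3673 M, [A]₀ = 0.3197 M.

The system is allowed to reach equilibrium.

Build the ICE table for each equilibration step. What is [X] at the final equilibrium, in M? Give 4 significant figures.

Q₀ = 1.3181e+04 vs Keq = 1160 ⇒ Q>K, reverse
Step 1:
                    C           X           A
  I           0.05644      0.3673      0.3197
  C           0.05955      0.0397    -0.01985
  E             0.116       0.407      0.2999
  solve Keq expr → x = -0.01985; check Q = 1160

[X]_eq = 0.407 M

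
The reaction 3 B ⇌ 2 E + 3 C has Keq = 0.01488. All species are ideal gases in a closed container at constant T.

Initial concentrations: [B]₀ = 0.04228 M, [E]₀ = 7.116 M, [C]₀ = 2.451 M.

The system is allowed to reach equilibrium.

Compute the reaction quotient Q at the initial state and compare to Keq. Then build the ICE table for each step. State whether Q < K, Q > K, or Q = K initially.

Q₀ = 9.8650e+06 vs Keq = 0.01488 ⇒ Q>K, reverse
Step 1:
                  B         E         C
  init      0.04228     7.116     2.451
  Δ           2.271    -1.514    -2.271
  eq          2.313     5.602    0.1804
  solve Keq expr → x = -0.7569; check Q = 0.01488

Q₀ = 9.8650e+06; Q > K (proceeds reverse)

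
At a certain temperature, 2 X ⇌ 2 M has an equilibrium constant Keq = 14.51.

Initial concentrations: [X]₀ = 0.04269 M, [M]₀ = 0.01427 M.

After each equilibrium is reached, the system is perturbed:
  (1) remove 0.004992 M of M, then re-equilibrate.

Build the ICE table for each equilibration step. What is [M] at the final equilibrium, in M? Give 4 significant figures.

[M]_eq = 0.04116 M

Q₀ = 0.1117 vs Keq = 14.51 ⇒ Q<K, forward
Step 1:
                  X         M
  init      0.04269   0.01427
  Δ        -0.03085   0.03085
  eq        0.01184   0.04512
  solve Keq expr → x = 0.01542; check Q = 14.51
Then remove 0.004992 M of M.
Step 2:
                  X         M
  init      0.01184   0.04012
  Δ       -0.001038  0.001038
  eq        0.01081   0.04116
  solve Keq expr → x = 5.1901e-04; check Q = 14.51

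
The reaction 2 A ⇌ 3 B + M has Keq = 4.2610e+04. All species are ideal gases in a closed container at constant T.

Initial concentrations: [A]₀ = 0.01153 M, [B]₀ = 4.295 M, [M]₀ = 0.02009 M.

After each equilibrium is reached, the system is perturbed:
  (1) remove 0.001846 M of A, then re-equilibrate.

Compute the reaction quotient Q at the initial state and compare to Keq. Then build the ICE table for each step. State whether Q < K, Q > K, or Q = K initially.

Q₀ = 1.1973e+04 vs Keq = 4.2610e+04 ⇒ Q<K, forward
Step 1:
                    A           B           M
  Initial     0.01153       4.295     0.02009
  Change     -0.00503    0.007545    0.002515
  Equil        0.0065       4.303      0.0226
  solve Keq expr → x = 0.002515; check Q = 4.2610e+04
Then remove 0.001846 M of A.
Step 2:
                    A           B           M
  Initial    0.004654       4.303      0.0226
  Change     0.001716   -0.002574 -8.5787e-04
  Equil       0.00637         4.3     0.02175
  solve Keq expr → x = -8.5787e-04; check Q = 4.2610e+04

Q₀ = 1.1973e+04; Q < K (proceeds forward)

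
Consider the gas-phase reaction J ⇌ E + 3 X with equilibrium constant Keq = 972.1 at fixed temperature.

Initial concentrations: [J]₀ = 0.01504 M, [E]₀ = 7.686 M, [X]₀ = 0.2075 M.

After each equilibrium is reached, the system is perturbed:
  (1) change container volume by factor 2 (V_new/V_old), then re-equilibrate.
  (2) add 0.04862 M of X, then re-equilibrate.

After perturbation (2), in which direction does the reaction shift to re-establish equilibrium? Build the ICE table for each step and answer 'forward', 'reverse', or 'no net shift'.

Direction: reverse

Q₀ = 4.566 vs Keq = 972.1 ⇒ Q<K, forward
Step 1:
                   J          E          X
  I          0.01504      7.686     0.2075
  C         -0.01491    0.01491    0.04474
  E       1.2714e-04      7.701     0.2522
  solve Keq expr → x = 0.01491; check Q = 972.1
Then change container volume by factor 2 (V_new/V_old).
Step 2:
                   J          E          X
  I       6.3568e-05       3.85     0.1261
  C       -5.5590e-05 5.5590e-05 1.6677e-04
  E       7.9776e-06      3.851     0.1263
  solve Keq expr → x = 5.5590e-05; check Q = 972.1
Then add 0.04862 M of X.
Step 3:
                   J          E          X
  I       7.9776e-06      3.851     0.1749
  C       1.3202e-05 -1.3202e-05 -3.9607e-05
  E       2.1180e-05       3.85     0.1749
  solve Keq expr → x = -1.3202e-05; check Q = 972.1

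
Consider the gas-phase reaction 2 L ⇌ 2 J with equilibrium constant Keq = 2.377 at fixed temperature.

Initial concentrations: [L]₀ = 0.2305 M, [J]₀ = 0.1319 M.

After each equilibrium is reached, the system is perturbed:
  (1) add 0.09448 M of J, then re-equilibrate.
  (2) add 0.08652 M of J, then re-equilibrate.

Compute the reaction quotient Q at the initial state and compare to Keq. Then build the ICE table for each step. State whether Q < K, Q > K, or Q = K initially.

Q₀ = 0.3275; Q < K (proceeds forward)

Q₀ = 0.3275 vs Keq = 2.377 ⇒ Q<K, forward
Step 1:
                    L           J
  init         0.2305      0.1319
  Δ          -0.08792     0.08792
  eq           0.1426      0.2198
  solve Keq expr → x = 0.04396; check Q = 2.377
Then add 0.09448 M of J.
Step 2:
                    L           J
  init         0.1426      0.3143
  Δ           0.03717    -0.03717
  eq           0.1798      0.2771
  solve Keq expr → x = -0.01859; check Q = 2.377
Then add 0.08652 M of J.
Step 3:
                    L           J
  init         0.1798      0.3636
  Δ           0.03404    -0.03404
  eq           0.2138      0.3296
  solve Keq expr → x = -0.01702; check Q = 2.377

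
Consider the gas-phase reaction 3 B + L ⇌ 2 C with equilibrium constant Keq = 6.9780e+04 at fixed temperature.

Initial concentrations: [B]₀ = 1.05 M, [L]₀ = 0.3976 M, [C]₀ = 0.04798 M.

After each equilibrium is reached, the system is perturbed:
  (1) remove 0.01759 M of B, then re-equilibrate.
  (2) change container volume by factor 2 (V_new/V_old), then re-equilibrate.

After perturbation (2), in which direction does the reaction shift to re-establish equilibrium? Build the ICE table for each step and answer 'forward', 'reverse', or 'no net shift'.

Direction: reverse

Q₀ = 0.005002 vs Keq = 6.9780e+04 ⇒ Q<K, forward
Step 1:
                   B          L          C
  Initial       1.05     0.3976    0.04798
  Change      -1.001    -0.3338     0.6676
  Equil      0.04863    0.06381     0.7156
  solve Keq expr → x = 0.3338; check Q = 6.9780e+04
Then remove 0.01759 M of B.
Step 2:
                   B          L          C
  Initial    0.03104    0.06381     0.7156
  Change     0.01585   0.005283   -0.01057
  Equil      0.04689    0.06909      0.705
  solve Keq expr → x = -0.005283; check Q = 6.9780e+04
Then change container volume by factor 2 (V_new/V_old).
Step 3:
                   B          L          C
  Initial    0.02344    0.03455     0.3525
  Change     0.01191   0.003969  -0.007937
  Equil      0.03535    0.03852     0.3446
  solve Keq expr → x = -0.003969; check Q = 6.9780e+04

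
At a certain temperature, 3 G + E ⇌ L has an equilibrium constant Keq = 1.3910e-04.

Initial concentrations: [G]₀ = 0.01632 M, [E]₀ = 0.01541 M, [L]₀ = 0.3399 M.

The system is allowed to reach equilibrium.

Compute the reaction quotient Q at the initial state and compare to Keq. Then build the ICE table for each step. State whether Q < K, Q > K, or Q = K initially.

Q₀ = 5.0744e+06 vs Keq = 1.3910e-04 ⇒ Q>K, reverse
Step 1:
                  G         E         L
  init      0.01632   0.01541    0.3399
  Δ            1.02    0.3398   -0.3398
  eq          1.036    0.3553 5.4924e-05
  solve Keq expr → x = -0.3398; check Q = 1.3910e-04

Q₀ = 5.0744e+06; Q > K (proceeds reverse)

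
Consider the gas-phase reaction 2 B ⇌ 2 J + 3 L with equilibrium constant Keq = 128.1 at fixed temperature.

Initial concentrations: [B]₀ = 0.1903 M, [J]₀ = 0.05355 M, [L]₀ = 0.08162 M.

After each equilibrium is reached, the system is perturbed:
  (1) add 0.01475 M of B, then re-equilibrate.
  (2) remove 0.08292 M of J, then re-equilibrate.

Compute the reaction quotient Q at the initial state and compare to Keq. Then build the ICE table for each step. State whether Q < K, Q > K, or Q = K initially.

Q₀ = 4.3056e-05; Q < K (proceeds forward)

Q₀ = 4.3056e-05 vs Keq = 128.1 ⇒ Q<K, forward
Step 1:
                    B           J           L
  I            0.1903     0.05355     0.08162
  C           -0.1857      0.1857      0.2786
  E          0.004571      0.2393      0.3602
  solve Keq expr → x = 0.09286; check Q = 128.1
Then add 0.01475 M of B.
Step 2:
                    B           J           L
  I           0.01932      0.2393      0.3602
  C          -0.01405     0.01405     0.02108
  E           0.00527      0.2533      0.3813
  solve Keq expr → x = 0.007025; check Q = 128.1
Then remove 0.08292 M of J.
Step 3:
                    B           J           L
  I           0.00527      0.1704      0.3813
  C         -0.001655    0.001655    0.002483
  E          0.003614      0.1721      0.3838
  solve Keq expr → x = 8.2773e-04; check Q = 128.1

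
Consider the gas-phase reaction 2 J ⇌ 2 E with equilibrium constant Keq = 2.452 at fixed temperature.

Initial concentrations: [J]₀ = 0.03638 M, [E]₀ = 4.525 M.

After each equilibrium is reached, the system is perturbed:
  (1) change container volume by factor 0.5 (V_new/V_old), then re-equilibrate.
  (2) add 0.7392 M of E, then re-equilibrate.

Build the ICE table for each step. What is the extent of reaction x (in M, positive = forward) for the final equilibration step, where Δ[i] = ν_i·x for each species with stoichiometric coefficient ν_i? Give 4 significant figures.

x = -0.144 M

Q₀ = 1.5471e+04 vs Keq = 2.452 ⇒ Q>K, reverse
Step 1:
                    J           E
  I           0.03638       4.525
  C             1.741      -1.741
  E             1.778       2.784
  solve Keq expr → x = -0.8707; check Q = 2.452
Then change container volume by factor 0.5 (V_new/V_old).
Step 2:
                    J           E
  I             3.555       5.567
  C                 0           0
  E             3.555       5.567
  solve Keq expr → x = 0; check Q = 2.452
Then add 0.7392 M of E.
Step 3:
                    J           E
  I             3.555       6.307
  C            0.2881     -0.2881
  E             3.843       6.018
  solve Keq expr → x = -0.144; check Q = 2.452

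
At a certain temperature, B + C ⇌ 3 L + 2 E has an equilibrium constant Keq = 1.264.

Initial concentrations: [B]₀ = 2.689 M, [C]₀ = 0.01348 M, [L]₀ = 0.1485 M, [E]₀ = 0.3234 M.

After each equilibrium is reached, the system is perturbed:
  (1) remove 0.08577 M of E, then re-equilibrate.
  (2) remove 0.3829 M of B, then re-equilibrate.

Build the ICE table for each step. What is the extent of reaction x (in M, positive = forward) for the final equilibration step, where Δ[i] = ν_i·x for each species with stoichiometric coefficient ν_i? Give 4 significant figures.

x = -2.2881e-05 M

Q₀ = 0.009449 vs Keq = 1.264 ⇒ Q<K, forward
Step 1:
                  B         C         L         E
  Initial     2.689   0.01348    0.1485    0.3234
  Change   -0.01324  -0.01324   0.03972   0.02648
  Equil       2.676 2.4133e-04    0.1882    0.3499
  solve Keq expr → x = 0.01324; check Q = 1.264
Then remove 0.08577 M of E.
Step 2:
                  B         C         L         E
  Initial     2.676 2.4133e-04    0.1882    0.2641
  Change  -1.0292e-04 -1.0292e-04 3.0875e-04 2.0584e-04
  Equil       2.676 1.3841e-04    0.1885    0.2643
  solve Keq expr → x = 1.0292e-04; check Q = 1.264
Then remove 0.3829 M of B.
Step 3:
                  B         C         L         E
  Initial     2.293 1.3841e-04    0.1885    0.2643
  Change  2.2881e-05 2.2881e-05 -6.8643e-05 -4.5762e-05
  Equil       2.293 1.6129e-04    0.1885    0.2643
  solve Keq expr → x = -2.2881e-05; check Q = 1.264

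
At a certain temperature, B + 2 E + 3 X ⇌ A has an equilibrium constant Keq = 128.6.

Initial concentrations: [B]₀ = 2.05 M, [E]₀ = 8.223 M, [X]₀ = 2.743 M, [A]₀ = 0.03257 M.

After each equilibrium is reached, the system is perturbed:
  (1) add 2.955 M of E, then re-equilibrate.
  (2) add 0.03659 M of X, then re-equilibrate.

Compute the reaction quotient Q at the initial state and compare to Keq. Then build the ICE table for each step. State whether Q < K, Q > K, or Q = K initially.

Q₀ = 1.1385e-05; Q < K (proceeds forward)

Q₀ = 1.1385e-05 vs Keq = 128.6 ⇒ Q<K, forward
Step 1:
                  B         E         X         A
  Initial      2.05     8.223     2.743   0.03257
  Change    -0.8966    -1.793     -2.69    0.8966
  Equil       1.153      6.43   0.05331    0.9291
  solve Keq expr → x = 0.8966; check Q = 128.6
Then add 2.955 M of E.
Step 2:
                  B         E         X         A
  Initial     1.153     9.385   0.05331    0.9291
  Change  -0.003917 -0.007834  -0.01175  0.003917
  Equil        1.15     9.377   0.04156    0.9331
  solve Keq expr → x = 0.003917; check Q = 128.6
Then add 0.03659 M of X.
Step 3:
                  B         E         X         A
  Initial      1.15     9.377   0.07815    0.9331
  Change   -0.01206  -0.02413  -0.03619   0.01206
  Equil       1.137     9.353   0.04196    0.9451
  solve Keq expr → x = 0.01206; check Q = 128.6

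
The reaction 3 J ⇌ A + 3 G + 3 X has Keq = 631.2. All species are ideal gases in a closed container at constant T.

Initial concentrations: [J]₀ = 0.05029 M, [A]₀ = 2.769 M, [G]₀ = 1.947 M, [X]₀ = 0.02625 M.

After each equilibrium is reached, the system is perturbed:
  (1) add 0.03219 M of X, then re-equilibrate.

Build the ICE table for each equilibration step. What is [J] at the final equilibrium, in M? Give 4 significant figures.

Q₀ = 2.906 vs Keq = 631.2 ⇒ Q<K, forward
Step 1:
                   J          A          G          X
  init       0.05029      2.769      1.947    0.02625
  Δ         -0.03155    0.01052    0.03155    0.03155
  eq         0.01874       2.78      1.979     0.0578
  solve Keq expr → x = 0.01052; check Q = 631.2
Then add 0.03219 M of X.
Step 2:
                   J          A          G          X
  init       0.01874       2.78      1.979    0.08999
  Δ         0.007797  -0.002599  -0.007797  -0.007797
  eq         0.02654      2.777      1.971    0.08219
  solve Keq expr → x = -0.002599; check Q = 631.2

[J]_eq = 0.02654 M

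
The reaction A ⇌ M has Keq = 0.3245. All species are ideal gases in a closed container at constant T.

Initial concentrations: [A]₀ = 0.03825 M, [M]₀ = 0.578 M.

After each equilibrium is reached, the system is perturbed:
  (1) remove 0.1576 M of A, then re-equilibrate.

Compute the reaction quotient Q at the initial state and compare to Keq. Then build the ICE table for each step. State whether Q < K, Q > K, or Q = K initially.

Q₀ = 15.11; Q > K (proceeds reverse)

Q₀ = 15.11 vs Keq = 0.3245 ⇒ Q>K, reverse
Step 1:
                  A         M
  Initial   0.03825     0.578
  Change      0.427    -0.427
  Equil      0.4653     0.151
  solve Keq expr → x = -0.427; check Q = 0.3245
Then remove 0.1576 M of A.
Step 2:
                  A         M
  Initial    0.3077     0.151
  Change    0.03861  -0.03861
  Equil      0.3463    0.1124
  solve Keq expr → x = -0.03861; check Q = 0.3245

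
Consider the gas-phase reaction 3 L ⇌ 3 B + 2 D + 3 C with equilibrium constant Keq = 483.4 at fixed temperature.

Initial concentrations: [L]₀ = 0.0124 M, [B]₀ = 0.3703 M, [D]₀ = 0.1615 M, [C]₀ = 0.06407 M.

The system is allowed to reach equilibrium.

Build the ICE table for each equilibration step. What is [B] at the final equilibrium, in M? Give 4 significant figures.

[B]_eq = 0.3816 M

Q₀ = 0.1827 vs Keq = 483.4 ⇒ Q<K, forward
Step 1:
                  L         B         D         C
  Initial    0.0124    0.3703    0.1615   0.06407
  Change   -0.01128   0.01128   0.00752   0.01128
  Equil     0.00112    0.3816     0.169   0.07535
  solve Keq expr → x = 0.00376; check Q = 483.4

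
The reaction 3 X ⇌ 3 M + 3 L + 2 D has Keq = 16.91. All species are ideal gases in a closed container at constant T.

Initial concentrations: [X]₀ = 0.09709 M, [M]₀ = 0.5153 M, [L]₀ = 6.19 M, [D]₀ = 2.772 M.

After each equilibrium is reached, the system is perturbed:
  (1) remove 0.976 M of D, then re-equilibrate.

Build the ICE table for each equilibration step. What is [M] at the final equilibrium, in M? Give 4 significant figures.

Q₀ = 2.7247e+05 vs Keq = 16.91 ⇒ Q>K, reverse
Step 1:
                   X          M          L          D
  Initial    0.09709     0.5153       6.19      2.772
  Change      0.3968    -0.3968    -0.3968    -0.2645
  Equil       0.4938     0.1185      5.793      2.507
  solve Keq expr → x = -0.1323; check Q = 16.91
Then remove 0.976 M of D.
Step 2:
                   X          M          L          D
  Initial     0.4938     0.1185      5.793      1.531
  Change    -0.03287    0.03287    0.03287    0.02191
  Equil        0.461     0.1514      5.826      1.553
  solve Keq expr → x = 0.01096; check Q = 16.91

[M]_eq = 0.1514 M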